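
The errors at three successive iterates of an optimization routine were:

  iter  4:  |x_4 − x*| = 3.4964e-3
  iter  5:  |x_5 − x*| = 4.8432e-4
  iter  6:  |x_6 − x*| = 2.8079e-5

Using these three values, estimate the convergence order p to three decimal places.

1.441

p ≈ ln(|x_6 − x*|/|x_5 − x*|) / ln(|x_5 − x*|/|x_4 − x*|)
  = ln(2.8079e-5/4.8432e-4) / ln(4.8432e-4/3.4964e-3)
  = ln(0.0579761) / ln(0.13852)
  = -2.847724 / -1.976741 ≈ 1.440616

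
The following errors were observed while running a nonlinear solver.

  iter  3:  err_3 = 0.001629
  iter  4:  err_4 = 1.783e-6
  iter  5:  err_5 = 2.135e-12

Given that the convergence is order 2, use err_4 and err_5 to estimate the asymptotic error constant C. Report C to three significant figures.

C ≈ err_5 / err_4^2
  = 2.135e-12 / (1.783e-6)^2
  = 2.135e-12 / 3.17909e-12 ≈ 0.67158

0.672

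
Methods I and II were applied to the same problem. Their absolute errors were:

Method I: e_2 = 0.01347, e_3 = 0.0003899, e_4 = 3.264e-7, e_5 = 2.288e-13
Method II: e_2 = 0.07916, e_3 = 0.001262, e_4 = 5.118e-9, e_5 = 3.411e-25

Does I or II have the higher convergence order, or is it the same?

II

Method I: p ≈ ln(2.288e-13/3.264e-7)/ln(3.264e-7/0.0003899) ≈ 2.00.
Method II: p ≈ ln(3.411e-25/5.118e-9)/ln(5.118e-9/0.001262) ≈ 3.00.
Method II has the higher order (≈3.0 vs ≈2.0).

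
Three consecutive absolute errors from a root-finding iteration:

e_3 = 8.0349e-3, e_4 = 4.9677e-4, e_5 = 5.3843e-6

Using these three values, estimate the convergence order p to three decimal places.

1.626

p ≈ ln(e_5/e_4) / ln(e_4/e_3)
  = ln(5.3843e-6/4.9677e-4) / ln(4.9677e-4/8.0349e-3)
  = ln(0.0108386) / ln(0.0618265)
  = -4.524641 / -2.783423 ≈ 1.625567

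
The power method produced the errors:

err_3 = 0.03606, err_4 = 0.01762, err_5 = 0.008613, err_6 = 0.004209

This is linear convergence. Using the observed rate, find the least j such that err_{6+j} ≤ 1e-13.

Rate ρ ≈ err_6/err_5 = 0.004209/0.008613 = 0.4887.
After j more steps, err_{6+j} ≈ 0.004209·ρ^j; need ρ^j ≤ 1e-13/0.004209 = 2.37586e-11.
j ≥ ln(2.37586e-11)/ln(0.4887) = -24.4631/-0.71601 = 34.166.
So 35 more iterations are needed.

35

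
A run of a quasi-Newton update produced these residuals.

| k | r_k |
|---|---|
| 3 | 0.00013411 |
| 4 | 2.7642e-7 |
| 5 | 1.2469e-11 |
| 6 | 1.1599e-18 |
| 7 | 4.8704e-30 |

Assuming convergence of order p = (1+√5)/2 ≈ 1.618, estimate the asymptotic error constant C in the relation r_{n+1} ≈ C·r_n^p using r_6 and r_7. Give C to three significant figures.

C ≈ r_7 / r_6^1.618
  = 4.8704e-30 / (1.1599e-18)^1.618
  = 4.8704e-30 / 9.55504e-30 ≈ 0.50972

0.510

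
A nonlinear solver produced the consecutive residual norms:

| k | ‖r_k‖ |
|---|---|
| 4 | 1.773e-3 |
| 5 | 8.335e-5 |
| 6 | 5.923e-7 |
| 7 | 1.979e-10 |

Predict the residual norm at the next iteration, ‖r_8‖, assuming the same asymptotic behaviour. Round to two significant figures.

4.7e-16

First estimate the order: p ≈ ln(‖r_7‖/‖r_6‖) / ln(‖r_6‖/‖r_5‖) = ln(1.979e-10/5.923e-7)/ln(5.923e-7/8.335e-5) = ln(0.000334121)/ln(0.00710618) ≈ 1.6180.
Then ‖r_8‖ ≈ ‖r_7‖·(‖r_7‖/‖r_6‖)^p = 1.979e-10·(0.000334121)^1.6180 = 1.979e-10·2.37507e-06 ≈ 4.7e-16.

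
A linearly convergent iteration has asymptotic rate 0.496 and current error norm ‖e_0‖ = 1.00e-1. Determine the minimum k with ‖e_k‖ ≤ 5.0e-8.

21

After k steps, ‖e_k‖ ≈ 1.00e-1·0.496^k.
Need 0.496^k ≤ 5.0e-8/1.00e-1 = 5e-07.
k ≥ ln(5e-07)/ln(0.496) = -14.5087/-0.70118 = 20.692.
Smallest integer k = 21.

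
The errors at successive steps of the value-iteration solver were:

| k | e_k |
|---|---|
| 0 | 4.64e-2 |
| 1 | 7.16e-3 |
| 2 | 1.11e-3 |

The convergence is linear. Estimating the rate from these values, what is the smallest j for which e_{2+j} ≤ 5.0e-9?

Rate ρ ≈ e_2/e_1 = 1.11e-3/7.16e-3 = 0.1550.
After j more steps, e_{2+j} ≈ 1.11e-3·ρ^j; need ρ^j ≤ 5.0e-9/1.11e-3 = 4.5045e-06.
j ≥ ln(4.5045e-06)/ln(0.1550) = -12.3104/-1.86433 = 6.603.
So 7 more iterations are needed.

7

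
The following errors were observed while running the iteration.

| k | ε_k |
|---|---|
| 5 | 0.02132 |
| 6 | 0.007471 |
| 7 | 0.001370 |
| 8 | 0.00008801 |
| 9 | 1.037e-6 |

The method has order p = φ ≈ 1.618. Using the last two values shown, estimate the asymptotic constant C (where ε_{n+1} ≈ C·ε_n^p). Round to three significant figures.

3.78

C ≈ ε_9 / ε_8^1.618
  = 1.037e-6 / (0.00008801)^1.618
  = 1.037e-6 / 2.74317e-07 ≈ 3.7803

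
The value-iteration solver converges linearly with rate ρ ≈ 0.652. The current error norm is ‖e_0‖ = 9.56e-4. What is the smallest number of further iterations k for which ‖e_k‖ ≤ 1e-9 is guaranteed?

After k steps, ‖e_k‖ ≈ 9.56e-4·0.652^k.
Need 0.652^k ≤ 1e-9/9.56e-4 = 1.04603e-06.
k ≥ ln(1.04603e-06)/ln(0.652) = -13.7705/-0.42771 = 32.196.
Smallest integer k = 33.

33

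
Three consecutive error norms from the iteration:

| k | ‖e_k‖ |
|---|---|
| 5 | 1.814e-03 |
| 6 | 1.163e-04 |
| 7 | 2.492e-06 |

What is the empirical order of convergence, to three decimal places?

p ≈ ln(‖e_7‖/‖e_6‖) / ln(‖e_6‖/‖e_5‖)
  = ln(2.492e-06/1.163e-04) / ln(1.163e-04/1.814e-03)
  = ln(0.0214273) / ln(0.0641125)
  = -3.843089 / -2.747116 ≈ 1.398954

1.399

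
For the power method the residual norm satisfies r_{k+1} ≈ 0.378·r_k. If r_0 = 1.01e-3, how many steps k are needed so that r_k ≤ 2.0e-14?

After k steps, r_k ≈ 1.01e-3·0.378^k.
Need 0.378^k ≤ 2.0e-14/1.01e-3 = 1.9802e-11.
k ≥ ln(1.9802e-11)/ln(0.378) = -24.6452/-0.97286 = 25.333.
Smallest integer k = 26.

26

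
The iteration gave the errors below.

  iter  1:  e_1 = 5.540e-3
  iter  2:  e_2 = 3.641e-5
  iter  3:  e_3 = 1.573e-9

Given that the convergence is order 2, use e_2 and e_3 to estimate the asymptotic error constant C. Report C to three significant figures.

1.19

C ≈ e_3 / e_2^2
  = 1.573e-9 / (3.641e-5)^2
  = 1.573e-9 / 1.32569e-09 ≈ 1.1866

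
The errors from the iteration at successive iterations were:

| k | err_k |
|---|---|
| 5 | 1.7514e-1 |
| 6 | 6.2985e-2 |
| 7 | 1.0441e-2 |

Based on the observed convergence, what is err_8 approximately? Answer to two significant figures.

4.4e-4

First estimate the order: p ≈ ln(err_7/err_6) / ln(err_6/err_5) = ln(1.0441e-2/6.2985e-2)/ln(6.2985e-2/1.7514e-1) = ln(0.16577)/ln(0.359627) ≈ 1.7573.
Then err_8 ≈ err_7·(err_7/err_6)^p = 1.0441e-2·(0.16577)^1.7573 = 1.0441e-2·0.0425048 ≈ 0.0004438.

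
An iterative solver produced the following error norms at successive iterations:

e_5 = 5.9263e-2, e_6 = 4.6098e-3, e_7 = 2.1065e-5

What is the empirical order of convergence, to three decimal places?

2.110

p ≈ ln(e_7/e_6) / ln(e_6/e_5)
  = ln(2.1065e-5/4.6098e-3) / ln(4.6098e-3/5.9263e-2)
  = ln(0.00456961) / ln(0.0777855)
  = -5.388327 / -2.553800 ≈ 2.109925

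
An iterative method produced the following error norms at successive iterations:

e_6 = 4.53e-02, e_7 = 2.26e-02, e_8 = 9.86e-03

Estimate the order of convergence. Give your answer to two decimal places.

p ≈ ln(e_8/e_7) / ln(e_7/e_6)
  = ln(9.86e-03/2.26e-02) / ln(2.26e-02/4.53e-02)
  = ln(0.436283) / ln(0.498896)
  = -0.82946 / -0.69536 ≈ 1.19285

1.19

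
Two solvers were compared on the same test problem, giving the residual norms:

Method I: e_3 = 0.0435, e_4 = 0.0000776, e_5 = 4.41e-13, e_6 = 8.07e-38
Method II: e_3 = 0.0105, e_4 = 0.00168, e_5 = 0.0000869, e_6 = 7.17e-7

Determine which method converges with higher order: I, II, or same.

I

Method I: p ≈ ln(8.07e-38/4.41e-13)/ln(4.41e-13/0.0000776) ≈ 3.00.
Method II: p ≈ ln(7.17e-7/0.0000869)/ln(0.0000869/0.00168) ≈ 1.62.
Method I has the higher order (≈3.0 vs ≈1.6).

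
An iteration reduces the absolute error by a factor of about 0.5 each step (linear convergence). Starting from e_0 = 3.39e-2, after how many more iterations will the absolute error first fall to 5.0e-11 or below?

30

After k steps, e_k ≈ 3.39e-2·0.5^k.
Need 0.5^k ≤ 5.0e-11/3.39e-2 = 1.47493e-09.
k ≥ ln(1.47493e-09)/ln(0.5) = -20.3347/-0.69315 = 29.337.
Smallest integer k = 30.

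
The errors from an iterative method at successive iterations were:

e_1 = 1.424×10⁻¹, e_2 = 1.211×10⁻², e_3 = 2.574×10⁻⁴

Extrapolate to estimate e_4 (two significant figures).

6.3e-7

First estimate the order: p ≈ ln(e_3/e_2) / ln(e_2/e_1) = ln(2.574×10⁻⁴/1.211×10⁻²)/ln(1.211×10⁻²/1.424×10⁻¹) = ln(0.0212552)/ln(0.0850421) ≈ 1.5626.
Then e_4 ≈ e_3·(e_3/e_2)^p = 2.574×10⁻⁴·(0.0212552)^1.5626 = 2.574×10⁻⁴·0.00243499 ≈ 6.268e-07.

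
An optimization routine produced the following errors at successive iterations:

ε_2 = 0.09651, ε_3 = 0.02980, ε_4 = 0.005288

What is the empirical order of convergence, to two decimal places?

1.47

p ≈ ln(ε_4/ε_3) / ln(ε_3/ε_2)
  = ln(0.005288/0.02980) / ln(0.02980/0.09651)
  = ln(0.17745) / ln(0.308776)
  = -1.72907 / -1.17514 ≈ 1.47137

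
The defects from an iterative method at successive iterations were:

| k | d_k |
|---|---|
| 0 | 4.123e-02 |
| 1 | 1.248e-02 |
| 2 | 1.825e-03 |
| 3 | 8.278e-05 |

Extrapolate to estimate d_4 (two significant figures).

5.7e-7

First estimate the order: p ≈ ln(d_3/d_2) / ln(d_2/d_1) = ln(8.278e-05/1.825e-03)/ln(1.825e-03/1.248e-02) = ln(0.0453589)/ln(0.146234) ≈ 1.6089.
Then d_4 ≈ d_3·(d_3/d_2)^p = 8.278e-05·(0.0453589)^1.6089 = 8.278e-05·0.0068977 ≈ 5.71e-07.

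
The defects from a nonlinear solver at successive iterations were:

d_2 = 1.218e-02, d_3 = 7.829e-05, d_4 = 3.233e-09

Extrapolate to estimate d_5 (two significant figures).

First estimate the order: p ≈ ln(d_4/d_3) / ln(d_3/d_2) = ln(3.233e-09/7.829e-05)/ln(7.829e-05/1.218e-02) = ln(4.12952e-05)/ln(0.00642775) ≈ 2.0001.
Then d_5 ≈ d_4·(d_4/d_3)^p = 3.233e-09·(4.12952e-05)^2.0001 = 3.233e-09·1.70357e-09 ≈ 5.508e-18.

5.5e-18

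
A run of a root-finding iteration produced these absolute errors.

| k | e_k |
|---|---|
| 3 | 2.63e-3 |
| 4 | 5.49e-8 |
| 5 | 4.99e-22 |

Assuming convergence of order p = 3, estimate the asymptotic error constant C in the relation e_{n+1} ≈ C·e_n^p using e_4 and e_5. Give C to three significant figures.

C ≈ e_5 / e_4^3
  = 4.99e-22 / (5.49e-8)^3
  = 4.99e-22 / 1.65469e-22 ≈ 3.0157

3.02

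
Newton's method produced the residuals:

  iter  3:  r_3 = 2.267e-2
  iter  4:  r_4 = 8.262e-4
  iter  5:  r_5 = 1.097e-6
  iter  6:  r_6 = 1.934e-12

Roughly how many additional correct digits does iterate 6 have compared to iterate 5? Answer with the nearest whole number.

6

Digits gained ≈ log₁₀(r_5/r_6) = log₁₀(1.097e-6/1.934e-12) = log₁₀(567218) ≈ 5.754.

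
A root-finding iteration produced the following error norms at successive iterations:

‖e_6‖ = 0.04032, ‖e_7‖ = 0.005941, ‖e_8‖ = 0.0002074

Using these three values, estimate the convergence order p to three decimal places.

1.752

p ≈ ln(‖e_8‖/‖e_7‖) / ln(‖e_7‖/‖e_6‖)
  = ln(0.0002074/0.005941) / ln(0.005941/0.04032)
  = ln(0.0349099) / ln(0.147346)
  = -3.354985 / -1.914972 ≈ 1.751976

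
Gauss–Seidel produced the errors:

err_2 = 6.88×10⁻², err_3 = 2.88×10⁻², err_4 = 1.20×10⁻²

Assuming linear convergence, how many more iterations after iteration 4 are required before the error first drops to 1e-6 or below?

Rate ρ ≈ err_4/err_3 = 1.20×10⁻²/2.88×10⁻² = 0.4167.
After j more steps, err_{4+j} ≈ 1.20×10⁻²·ρ^j; need ρ^j ≤ 1e-6/1.20×10⁻² = 8.33333e-05.
j ≥ ln(8.33333e-05)/ln(0.4167) = -9.3927/-0.87539 = 10.730.
So 11 more iterations are needed.

11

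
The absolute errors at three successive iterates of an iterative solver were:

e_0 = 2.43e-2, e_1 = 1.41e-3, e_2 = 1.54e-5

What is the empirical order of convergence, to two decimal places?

1.59

p ≈ ln(e_2/e_1) / ln(e_1/e_0)
  = ln(1.54e-5/1.41e-3) / ln(1.41e-3/2.43e-2)
  = ln(0.010922) / ln(0.0580247)
  = -4.51698 / -2.84689 ≈ 1.58664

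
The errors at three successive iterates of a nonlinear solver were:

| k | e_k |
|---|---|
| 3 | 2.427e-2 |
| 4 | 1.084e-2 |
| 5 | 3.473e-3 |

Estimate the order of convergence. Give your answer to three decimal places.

1.412

p ≈ ln(e_5/e_4) / ln(e_4/e_3)
  = ln(3.473e-3/1.084e-2) / ln(1.084e-2/2.427e-2)
  = ln(0.320387) / ln(0.446642)
  = -1.138226 / -0.805998 ≈ 1.412195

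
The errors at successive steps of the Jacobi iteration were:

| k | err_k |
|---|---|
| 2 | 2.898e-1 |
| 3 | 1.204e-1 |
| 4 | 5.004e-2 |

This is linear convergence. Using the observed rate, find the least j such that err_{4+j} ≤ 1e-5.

Rate ρ ≈ err_4/err_3 = 5.004e-2/1.204e-1 = 0.4156.
After j more steps, err_{4+j} ≈ 5.004e-2·ρ^j; need ρ^j ≤ 1e-5/5.004e-2 = 0.00019984.
j ≥ ln(0.00019984)/ln(0.4156) = -8.5180/-0.87803 = 9.701.
So 10 more iterations are needed.

10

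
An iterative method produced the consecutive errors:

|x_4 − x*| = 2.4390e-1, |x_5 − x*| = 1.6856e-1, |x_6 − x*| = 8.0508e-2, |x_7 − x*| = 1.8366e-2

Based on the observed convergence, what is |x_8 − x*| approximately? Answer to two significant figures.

First estimate the order: p ≈ ln(|x_7 − x*|/|x_6 − x*|) / ln(|x_6 − x*|/|x_5 − x*|) = ln(1.8366e-2/8.0508e-2)/ln(8.0508e-2/1.6856e-1) = ln(0.228126)/ln(0.477622) ≈ 2.0000.
Then |x_8 − x*| ≈ |x_7 − x*|·(|x_7 − x*|/|x_6 − x*|)^p = 1.8366e-2·(0.228126)^2.0000 = 1.8366e-2·0.0520415 ≈ 0.0009558.

9.6e-4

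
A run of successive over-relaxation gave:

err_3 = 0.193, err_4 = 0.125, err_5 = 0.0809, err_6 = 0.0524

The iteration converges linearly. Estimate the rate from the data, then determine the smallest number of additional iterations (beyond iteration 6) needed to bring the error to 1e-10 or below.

Rate ρ ≈ err_6/err_5 = 0.0524/0.0809 = 0.6477.
After j more steps, err_{6+j} ≈ 0.0524·ρ^j; need ρ^j ≤ 1e-10/0.0524 = 1.9084e-09.
j ≥ ln(1.9084e-09)/ln(0.6477) = -20.0770/-0.43433 = 46.225.
So 47 more iterations are needed.

47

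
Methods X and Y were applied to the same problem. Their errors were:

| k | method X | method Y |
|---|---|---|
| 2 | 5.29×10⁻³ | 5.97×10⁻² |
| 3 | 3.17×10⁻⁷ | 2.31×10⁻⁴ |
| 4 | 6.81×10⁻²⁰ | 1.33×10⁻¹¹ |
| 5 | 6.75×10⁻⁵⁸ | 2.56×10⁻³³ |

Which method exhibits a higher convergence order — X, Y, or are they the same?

Method X: p ≈ ln(6.75×10⁻⁵⁸/6.81×10⁻²⁰)/ln(6.81×10⁻²⁰/3.17×10⁻⁷) ≈ 3.00.
Method Y: p ≈ ln(2.56×10⁻³³/1.33×10⁻¹¹)/ln(1.33×10⁻¹¹/2.31×10⁻⁴) ≈ 3.00.
Both orders ≈ 3.0 — effectively the same.

same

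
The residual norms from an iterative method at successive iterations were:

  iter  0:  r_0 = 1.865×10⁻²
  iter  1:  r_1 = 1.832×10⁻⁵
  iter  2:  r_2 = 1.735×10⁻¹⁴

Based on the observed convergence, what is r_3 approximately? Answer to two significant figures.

1.5e-41

First estimate the order: p ≈ ln(r_2/r_1) / ln(r_1/r_0) = ln(1.735×10⁻¹⁴/1.832×10⁻⁵)/ln(1.832×10⁻⁵/1.865×10⁻²) = ln(9.47052e-10)/ln(0.000982306) ≈ 3.0001.
Then r_3 ≈ r_2·(r_2/r_1)^p = 1.735×10⁻¹⁴·(9.47052e-10)^3.0001 = 1.735×10⁻¹⁴·8.47655e-28 ≈ 1.471e-41.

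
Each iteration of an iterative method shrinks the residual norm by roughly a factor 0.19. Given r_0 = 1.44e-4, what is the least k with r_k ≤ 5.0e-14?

After k steps, r_k ≈ 1.44e-4·0.19^k.
Need 0.19^k ≤ 5.0e-14/1.44e-4 = 3.47222e-10.
k ≥ ln(3.47222e-10)/ln(0.19) = -21.7811/-1.66073 = 13.115.
Smallest integer k = 14.

14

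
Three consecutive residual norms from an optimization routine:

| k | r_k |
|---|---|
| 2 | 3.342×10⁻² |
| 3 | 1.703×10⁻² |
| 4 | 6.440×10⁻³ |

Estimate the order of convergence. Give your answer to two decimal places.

1.44

p ≈ ln(r_4/r_3) / ln(r_3/r_2)
  = ln(6.440×10⁻³/1.703×10⁻²) / ln(1.703×10⁻²/3.342×10⁻²)
  = ln(0.378156) / ln(0.509575)
  = -0.97245 / -0.67418 ≈ 1.44242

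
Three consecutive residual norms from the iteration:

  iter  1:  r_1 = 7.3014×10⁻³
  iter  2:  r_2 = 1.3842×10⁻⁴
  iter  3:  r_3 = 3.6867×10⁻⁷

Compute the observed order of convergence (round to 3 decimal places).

p ≈ ln(r_3/r_2) / ln(r_2/r_1)
  = ln(3.6867×10⁻⁷/1.3842×10⁻⁴) / ln(1.3842×10⁻⁴/7.3014×10⁻³)
  = ln(0.00266342) / ln(0.018958)
  = -5.928144 / -3.965529 ≈ 1.494919

1.495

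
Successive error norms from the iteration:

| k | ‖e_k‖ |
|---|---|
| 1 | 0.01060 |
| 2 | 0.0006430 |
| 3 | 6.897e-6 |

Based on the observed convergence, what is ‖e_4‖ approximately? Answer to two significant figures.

First estimate the order: p ≈ ln(‖e_3‖/‖e_2‖) / ln(‖e_2‖/‖e_1‖) = ln(6.897e-6/0.0006430)/ln(0.0006430/0.01060) = ln(0.0107263)/ln(0.0606604) ≈ 1.6182.
Then ‖e_4‖ ≈ ‖e_3‖·(‖e_3‖/‖e_2‖)^p = 6.897e-6·(0.0107263)^1.6182 = 6.897e-6·0.000649941 ≈ 4.483e-09.

4.5e-9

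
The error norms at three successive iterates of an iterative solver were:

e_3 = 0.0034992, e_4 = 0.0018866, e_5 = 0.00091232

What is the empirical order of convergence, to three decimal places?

1.176

p ≈ ln(e_5/e_4) / ln(e_4/e_3)
  = ln(0.00091232/0.0018866) / ln(0.0018866/0.0034992)
  = ln(0.483579) / ln(0.539152)
  = -0.726541 / -0.617758 ≈ 1.176093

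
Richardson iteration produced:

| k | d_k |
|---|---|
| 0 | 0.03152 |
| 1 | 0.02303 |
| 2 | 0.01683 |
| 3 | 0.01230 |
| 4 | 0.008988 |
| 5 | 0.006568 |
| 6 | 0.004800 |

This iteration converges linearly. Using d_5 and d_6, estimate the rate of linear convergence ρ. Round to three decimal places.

0.731

ρ ≈ d_6/d_5 = 0.004800/0.006568 = 0.73082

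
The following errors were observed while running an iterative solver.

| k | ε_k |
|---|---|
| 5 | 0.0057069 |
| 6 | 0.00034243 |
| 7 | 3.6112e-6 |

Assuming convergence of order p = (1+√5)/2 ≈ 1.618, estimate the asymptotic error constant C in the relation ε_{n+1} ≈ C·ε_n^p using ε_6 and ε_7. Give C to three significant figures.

C ≈ ε_7 / ε_6^1.618
  = 3.6112e-6 / (0.00034243)^1.618
  = 3.6112e-6 / 2.47137e-06 ≈ 1.4612

1.46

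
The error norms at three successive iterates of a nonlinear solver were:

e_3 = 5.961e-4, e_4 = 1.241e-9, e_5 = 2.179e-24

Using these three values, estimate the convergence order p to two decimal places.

p ≈ ln(e_5/e_4) / ln(e_4/e_3)
  = ln(2.179e-24/1.241e-9) / ln(1.241e-9/5.961e-4)
  = ln(1.75584e-15) / ln(2.08187e-06)
  = -33.97583 / -13.08224 ≈ 2.59710

2.60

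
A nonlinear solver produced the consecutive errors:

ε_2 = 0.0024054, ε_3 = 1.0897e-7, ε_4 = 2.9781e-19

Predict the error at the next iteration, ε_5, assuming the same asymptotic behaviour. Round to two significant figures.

4.9e-50

First estimate the order: p ≈ ln(ε_4/ε_3) / ln(ε_3/ε_2) = ln(2.9781e-19/1.0897e-7)/ln(1.0897e-7/0.0024054) = ln(2.73295e-12)/ln(4.53022e-05) ≈ 2.6620.
Then ε_5 ≈ ε_4·(ε_4/ε_3)^p = 2.9781e-19·(2.73295e-12)^2.6620 = 2.9781e-19·1.65315e-31 ≈ 4.923e-50.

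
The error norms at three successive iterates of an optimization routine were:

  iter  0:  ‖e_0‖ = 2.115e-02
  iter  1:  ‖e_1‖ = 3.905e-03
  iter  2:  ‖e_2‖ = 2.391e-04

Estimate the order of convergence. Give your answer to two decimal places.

1.65

p ≈ ln(‖e_2‖/‖e_1‖) / ln(‖e_1‖/‖e_0‖)
  = ln(2.391e-04/3.905e-03) / ln(3.905e-03/2.115e-02)
  = ln(0.0612292) / ln(0.184634)
  = -2.79313 / -1.68938 ≈ 1.65335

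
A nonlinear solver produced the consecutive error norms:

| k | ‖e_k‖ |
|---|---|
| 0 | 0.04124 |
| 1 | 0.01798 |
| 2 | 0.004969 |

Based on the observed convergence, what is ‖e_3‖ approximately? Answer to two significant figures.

6.8e-4

First estimate the order: p ≈ ln(‖e_2‖/‖e_1‖) / ln(‖e_1‖/‖e_0‖) = ln(0.004969/0.01798)/ln(0.01798/0.04124) = ln(0.276363)/ln(0.435984) ≈ 1.5492.
Then ‖e_3‖ ≈ ‖e_2‖·(‖e_2‖/‖e_1‖)^p = 0.004969·(0.276363)^1.5492 = 0.004969·0.136377 ≈ 0.0006777.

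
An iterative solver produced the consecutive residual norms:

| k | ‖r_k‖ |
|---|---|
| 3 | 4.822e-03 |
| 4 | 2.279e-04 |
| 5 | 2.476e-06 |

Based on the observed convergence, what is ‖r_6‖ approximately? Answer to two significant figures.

First estimate the order: p ≈ ln(‖r_5‖/‖r_4‖) / ln(‖r_4‖/‖r_3‖) = ln(2.476e-06/2.279e-04)/ln(2.279e-04/4.822e-03) = ln(0.0108644)/ln(0.0472625) ≈ 1.4817.
Then ‖r_6‖ ≈ ‖r_5‖·(‖r_5‖/‖r_4‖)^p = 2.476e-06·(0.0108644)^1.4817 = 2.476e-06·0.00123013 ≈ 3.046e-09.

3.0e-9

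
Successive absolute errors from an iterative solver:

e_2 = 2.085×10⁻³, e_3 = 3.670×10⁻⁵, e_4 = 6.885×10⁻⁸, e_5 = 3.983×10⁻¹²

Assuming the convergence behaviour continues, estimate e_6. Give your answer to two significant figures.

1.0e-18

First estimate the order: p ≈ ln(e_5/e_4) / ln(e_4/e_3) = ln(3.983×10⁻¹²/6.885×10⁻⁸)/ln(6.885×10⁻⁸/3.670×10⁻⁵) = ln(5.78504e-05)/ln(0.00187602) ≈ 1.5541.
Then e_6 ≈ e_5·(e_5/e_4)^p = 3.983×10⁻¹²·(5.78504e-05)^1.5541 = 3.983×10⁻¹²·2.59538e-07 ≈ 1.034e-18.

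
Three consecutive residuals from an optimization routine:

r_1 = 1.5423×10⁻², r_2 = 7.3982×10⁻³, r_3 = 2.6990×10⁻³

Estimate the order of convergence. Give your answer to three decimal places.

p ≈ ln(r_3/r_2) / ln(r_2/r_1)
  = ln(2.6990×10⁻³/7.3982×10⁻³) / ln(7.3982×10⁻³/1.5423×10⁻²)
  = ln(0.364818) / ln(0.479686)
  = -1.008357 / -0.734624 ≈ 1.372616

1.373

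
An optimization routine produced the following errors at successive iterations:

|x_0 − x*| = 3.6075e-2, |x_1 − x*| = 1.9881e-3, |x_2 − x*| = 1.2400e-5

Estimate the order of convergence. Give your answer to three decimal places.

p ≈ ln(|x_2 − x*|/|x_1 − x*|) / ln(|x_1 − x*|/|x_0 − x*|)
  = ln(1.2400e-5/1.9881e-3) / ln(1.9881e-3/3.6075e-2)
  = ln(0.00623711) / ln(0.0551102)
  = -5.077238 / -2.898420 ≈ 1.751726

1.752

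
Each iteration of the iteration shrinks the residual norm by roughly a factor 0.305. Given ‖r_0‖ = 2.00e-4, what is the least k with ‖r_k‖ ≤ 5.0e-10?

11

After k steps, ‖r_k‖ ≈ 2.00e-4·0.305^k.
Need 0.305^k ≤ 5.0e-10/2.00e-4 = 2.5e-06.
k ≥ ln(2.5e-06)/ln(0.305) = -12.8992/-1.18744 = 10.863.
Smallest integer k = 11.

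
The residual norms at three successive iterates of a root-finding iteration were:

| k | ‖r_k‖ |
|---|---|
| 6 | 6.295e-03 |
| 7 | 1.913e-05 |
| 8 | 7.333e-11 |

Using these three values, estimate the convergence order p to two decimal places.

p ≈ ln(‖r_8‖/‖r_7‖) / ln(‖r_7‖/‖r_6‖)
  = ln(7.333e-11/1.913e-05) / ln(1.913e-05/6.295e-03)
  = ln(3.83325e-06) / ln(0.00303892)
  = -12.47180 / -5.79625 ≈ 2.15170

2.15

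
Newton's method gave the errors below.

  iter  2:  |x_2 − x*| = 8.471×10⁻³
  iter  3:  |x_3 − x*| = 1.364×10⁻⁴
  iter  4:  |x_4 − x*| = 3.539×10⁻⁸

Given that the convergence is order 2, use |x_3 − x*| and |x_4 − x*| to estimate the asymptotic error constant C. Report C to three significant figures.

C ≈ |x_4 − x*| / |x_3 − x*|^2
  = 3.539×10⁻⁸ / (1.364×10⁻⁴)^2
  = 3.539×10⁻⁸ / 1.8605e-08 ≈ 1.9022

1.90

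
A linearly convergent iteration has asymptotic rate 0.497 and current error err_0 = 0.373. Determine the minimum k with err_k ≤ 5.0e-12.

After k steps, err_k ≈ 0.373·0.497^k.
Need 0.497^k ≤ 5.0e-12/0.373 = 1.34048e-11.
k ≥ ln(1.34048e-11)/ln(0.497) = -25.0354/-0.69917 = 35.807.
Smallest integer k = 36.

36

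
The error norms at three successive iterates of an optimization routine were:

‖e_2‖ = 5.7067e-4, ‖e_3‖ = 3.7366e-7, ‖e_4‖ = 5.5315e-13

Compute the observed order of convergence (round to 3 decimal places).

p ≈ ln(‖e_4‖/‖e_3‖) / ln(‖e_3‖/‖e_2‖)
  = ln(5.5315e-13/3.7366e-7) / ln(3.7366e-7/5.7067e-4)
  = ln(1.48036e-06) / ln(0.000654774)
  = -13.423225 / -7.331220 ≈ 1.830967

1.831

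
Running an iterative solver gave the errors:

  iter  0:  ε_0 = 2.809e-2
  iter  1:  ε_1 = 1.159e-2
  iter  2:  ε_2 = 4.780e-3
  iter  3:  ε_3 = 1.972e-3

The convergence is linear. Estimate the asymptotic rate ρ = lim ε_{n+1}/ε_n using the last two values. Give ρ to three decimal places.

0.413

ρ ≈ ε_3/ε_2 = 1.972e-3/4.780e-3 = 0.41255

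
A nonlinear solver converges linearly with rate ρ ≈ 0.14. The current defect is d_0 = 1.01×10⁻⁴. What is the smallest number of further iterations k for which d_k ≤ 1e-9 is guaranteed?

6

After k steps, d_k ≈ 1.01×10⁻⁴·0.14^k.
Need 0.14^k ≤ 1e-9/1.01×10⁻⁴ = 9.90099e-06.
k ≥ ln(9.90099e-06)/ln(0.14) = -11.5229/-1.96611 = 5.861.
Smallest integer k = 6.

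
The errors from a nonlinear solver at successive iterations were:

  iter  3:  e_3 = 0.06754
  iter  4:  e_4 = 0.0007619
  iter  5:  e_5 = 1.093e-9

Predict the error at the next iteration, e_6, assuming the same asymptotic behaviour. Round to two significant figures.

First estimate the order: p ≈ ln(e_5/e_4) / ln(e_4/e_3) = ln(1.093e-9/0.0007619)/ln(0.0007619/0.06754) = ln(1.43457e-06)/ln(0.0112807) ≈ 3.0001.
Then e_6 ≈ e_5·(e_5/e_4)^p = 1.093e-9·(1.43457e-06)^3.0001 = 1.093e-9·2.94836e-18 ≈ 3.223e-27.

3.2e-27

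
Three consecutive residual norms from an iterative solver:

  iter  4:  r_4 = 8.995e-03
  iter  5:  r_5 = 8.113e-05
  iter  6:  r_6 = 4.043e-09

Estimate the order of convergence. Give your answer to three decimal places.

2.104

p ≈ ln(r_6/r_5) / ln(r_5/r_4)
  = ln(4.043e-09/8.113e-05) / ln(8.113e-05/8.995e-03)
  = ln(4.98336e-05) / ln(0.00901946)
  = -9.906821 / -4.708371 ≈ 2.104087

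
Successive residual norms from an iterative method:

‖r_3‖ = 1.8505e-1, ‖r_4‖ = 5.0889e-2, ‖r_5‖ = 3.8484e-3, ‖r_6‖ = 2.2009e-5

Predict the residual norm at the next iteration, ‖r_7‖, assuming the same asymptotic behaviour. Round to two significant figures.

First estimate the order: p ≈ ln(‖r_6‖/‖r_5‖) / ln(‖r_5‖/‖r_4‖) = ln(2.2009e-5/3.8484e-3)/ln(3.8484e-3/5.0889e-2) = ln(0.005719)/ln(0.0756234) ≈ 2.0000.
Then ‖r_7‖ ≈ ‖r_6‖·(‖r_6‖/‖r_5‖)^p = 2.2009e-5·(0.005719)^2.0000 = 2.2009e-5·3.2707e-05 ≈ 7.198e-10.

7.2e-10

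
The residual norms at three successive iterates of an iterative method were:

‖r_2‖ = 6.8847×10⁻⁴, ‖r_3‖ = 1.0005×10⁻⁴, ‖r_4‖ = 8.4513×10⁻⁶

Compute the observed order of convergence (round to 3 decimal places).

p ≈ ln(‖r_4‖/‖r_3‖) / ln(‖r_3‖/‖r_2‖)
  = ln(8.4513×10⁻⁶/1.0005×10⁻⁴) / ln(1.0005×10⁻⁴/6.8847×10⁻⁴)
  = ln(0.0844708) / ln(0.145322)
  = -2.471349 / -1.928803 ≈ 1.281286

1.281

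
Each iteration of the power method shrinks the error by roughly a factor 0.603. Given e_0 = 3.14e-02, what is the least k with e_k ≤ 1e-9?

After k steps, e_k ≈ 3.14e-02·0.603^k.
Need 0.603^k ≤ 1e-9/3.14e-02 = 3.18471e-08.
k ≥ ln(3.18471e-08)/ln(0.603) = -17.2623/-0.50584 = 34.126.
Smallest integer k = 35.

35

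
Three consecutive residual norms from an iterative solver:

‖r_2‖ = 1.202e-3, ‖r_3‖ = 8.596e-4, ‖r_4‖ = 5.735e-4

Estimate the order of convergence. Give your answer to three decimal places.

1.207

p ≈ ln(‖r_4‖/‖r_3‖) / ln(‖r_3‖/‖r_2‖)
  = ln(5.735e-4/8.596e-4) / ln(8.596e-4/1.202e-3)
  = ln(0.667171) / ln(0.715141)
  = -0.404709 / -0.335276 ≈ 1.207092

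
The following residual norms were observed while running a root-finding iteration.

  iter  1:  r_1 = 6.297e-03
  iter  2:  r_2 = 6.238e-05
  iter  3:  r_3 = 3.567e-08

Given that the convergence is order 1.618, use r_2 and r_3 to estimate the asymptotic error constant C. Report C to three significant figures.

C ≈ r_3 / r_2^1.618
  = 3.567e-08 / (6.238e-05)^1.618
  = 3.567e-08 / 1.57175e-07 ≈ 0.22694

0.227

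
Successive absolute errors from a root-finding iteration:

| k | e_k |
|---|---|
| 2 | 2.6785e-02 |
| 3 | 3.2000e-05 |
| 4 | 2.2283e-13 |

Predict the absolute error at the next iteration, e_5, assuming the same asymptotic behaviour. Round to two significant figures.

3.8e-36

First estimate the order: p ≈ ln(e_4/e_3) / ln(e_3/e_2) = ln(2.2283e-13/3.2000e-05)/ln(3.2000e-05/2.6785e-02) = ln(6.96344e-09)/ln(0.0011947) ≈ 2.7909.
Then e_5 ≈ e_4·(e_4/e_3)^p = 2.2283e-13·(6.96344e-09)^2.7909 = 2.2283e-13·1.7145e-23 ≈ 3.82e-36.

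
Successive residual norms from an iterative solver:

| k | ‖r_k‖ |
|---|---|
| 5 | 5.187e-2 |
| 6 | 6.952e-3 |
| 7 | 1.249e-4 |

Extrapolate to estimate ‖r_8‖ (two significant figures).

First estimate the order: p ≈ ln(‖r_7‖/‖r_6‖) / ln(‖r_6‖/‖r_5‖) = ln(1.249e-4/6.952e-3)/ln(6.952e-3/5.187e-2) = ln(0.0179661)/ln(0.134027) ≈ 1.9999.
Then ‖r_8‖ ≈ ‖r_7‖·(‖r_7‖/‖r_6‖)^p = 1.249e-4·(0.0179661)^1.9999 = 1.249e-4·0.000322911 ≈ 4.033e-08.

4.0e-8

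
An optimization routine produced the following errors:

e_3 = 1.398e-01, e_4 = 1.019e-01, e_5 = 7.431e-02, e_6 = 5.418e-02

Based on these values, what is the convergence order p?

1

Consecutive ratios: e_6/e_5 = 5.418e-02/7.431e-02 = 0.729108, e_5/e_4 = 7.431e-02/1.019e-01 = 0.729244.
p ≈ ln(0.729108)/ln(0.729244) = -0.3159/-0.3157 ≈ 1.00.
So the convergence is linear (order 1).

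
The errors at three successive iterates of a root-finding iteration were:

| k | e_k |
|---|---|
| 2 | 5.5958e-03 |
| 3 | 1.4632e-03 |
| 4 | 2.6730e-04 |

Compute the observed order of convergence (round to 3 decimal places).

1.267

p ≈ ln(e_4/e_3) / ln(e_3/e_2)
  = ln(2.6730e-04/1.4632e-03) / ln(1.4632e-03/5.5958e-03)
  = ln(0.182682) / ln(0.261482)
  = -1.700008 / -1.341390 ≈ 1.267348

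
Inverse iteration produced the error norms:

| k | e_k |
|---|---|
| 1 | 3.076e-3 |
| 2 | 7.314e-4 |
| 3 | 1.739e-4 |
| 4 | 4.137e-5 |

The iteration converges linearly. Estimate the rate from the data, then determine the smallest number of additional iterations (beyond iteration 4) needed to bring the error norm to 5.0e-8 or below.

5

Rate ρ ≈ e_4/e_3 = 4.137e-5/1.739e-4 = 0.2379.
After j more steps, e_{4+j} ≈ 4.137e-5·ρ^j; need ρ^j ≤ 5.0e-8/4.137e-5 = 0.00120861.
j ≥ ln(0.00120861)/ln(0.2379) = -6.7183/-1.43590 = 4.679.
So 5 more iterations are needed.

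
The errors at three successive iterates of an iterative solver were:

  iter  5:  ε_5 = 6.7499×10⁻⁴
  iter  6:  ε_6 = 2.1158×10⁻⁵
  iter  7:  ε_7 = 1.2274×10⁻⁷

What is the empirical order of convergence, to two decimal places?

p ≈ ln(ε_7/ε_6) / ln(ε_6/ε_5)
  = ln(1.2274×10⁻⁷/2.1158×10⁻⁵) / ln(2.1158×10⁻⁵/6.7499×10⁻⁴)
  = ln(0.00580112) / ln(0.0313456)
  = -5.14970 / -3.46268 ≈ 1.48720

1.49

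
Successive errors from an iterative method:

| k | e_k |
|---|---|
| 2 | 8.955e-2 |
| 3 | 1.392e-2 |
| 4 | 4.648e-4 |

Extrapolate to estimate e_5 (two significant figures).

9.4e-7

First estimate the order: p ≈ ln(e_4/e_3) / ln(e_3/e_2) = ln(4.648e-4/1.392e-2)/ln(1.392e-2/8.955e-2) = ln(0.0333908)/ln(0.155444) ≈ 1.8262.
Then e_5 ≈ e_4·(e_4/e_3)^p = 4.648e-4·(0.0333908)^1.8262 = 4.648e-4·0.00201302 ≈ 9.357e-07.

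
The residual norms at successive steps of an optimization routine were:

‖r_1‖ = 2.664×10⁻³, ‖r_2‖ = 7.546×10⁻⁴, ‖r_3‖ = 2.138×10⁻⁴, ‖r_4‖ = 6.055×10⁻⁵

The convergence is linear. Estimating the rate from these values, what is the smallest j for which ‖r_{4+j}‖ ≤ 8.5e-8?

6

Rate ρ ≈ ‖r_4‖/‖r_3‖ = 6.055×10⁻⁵/2.138×10⁻⁴ = 0.2832.
After j more steps, ‖r_{4+j}‖ ≈ 6.055×10⁻⁵·ρ^j; need ρ^j ≤ 8.5e-8/6.055×10⁻⁵ = 0.0014038.
j ≥ ln(0.0014038)/ln(0.2832) = -6.5686/-1.26160 = 5.207.
So 6 more iterations are needed.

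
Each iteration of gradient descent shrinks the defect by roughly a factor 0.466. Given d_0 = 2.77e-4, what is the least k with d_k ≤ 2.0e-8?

13

After k steps, d_k ≈ 2.77e-4·0.466^k.
Need 0.466^k ≤ 2.0e-8/2.77e-4 = 7.22022e-05.
k ≥ ln(7.22022e-05)/ln(0.466) = -9.5360/-0.76357 = 12.489.
Smallest integer k = 13.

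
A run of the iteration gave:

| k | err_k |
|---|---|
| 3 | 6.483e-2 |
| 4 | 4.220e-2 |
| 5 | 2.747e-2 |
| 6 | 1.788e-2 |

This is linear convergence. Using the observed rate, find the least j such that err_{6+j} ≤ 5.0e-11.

46

Rate ρ ≈ err_6/err_5 = 1.788e-2/2.747e-2 = 0.6509.
After j more steps, err_{6+j} ≈ 1.788e-2·ρ^j; need ρ^j ≤ 5.0e-11/1.788e-2 = 2.79642e-09.
j ≥ ln(2.79642e-09)/ln(0.6509) = -19.6949/-0.42940 = 45.866.
So 46 more iterations are needed.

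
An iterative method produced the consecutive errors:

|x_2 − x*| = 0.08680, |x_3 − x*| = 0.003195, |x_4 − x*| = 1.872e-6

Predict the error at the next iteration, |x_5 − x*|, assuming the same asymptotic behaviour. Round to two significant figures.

First estimate the order: p ≈ ln(|x_4 − x*|/|x_3 − x*|) / ln(|x_3 − x*|/|x_2 − x*|) = ln(1.872e-6/0.003195)/ln(0.003195/0.08680) = ln(0.000585915)/ln(0.0368088) ≈ 2.2539.
Then |x_5 − x*| ≈ |x_4 − x*|·(|x_4 − x*|/|x_3 − x*|)^p = 1.872e-6·(0.000585915)^2.2539 = 1.872e-6·5.18827e-08 ≈ 9.712e-14.

9.7e-14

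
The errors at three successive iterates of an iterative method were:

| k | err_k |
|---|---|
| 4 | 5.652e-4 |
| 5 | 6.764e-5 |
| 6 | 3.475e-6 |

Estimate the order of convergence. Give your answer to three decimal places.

1.398

p ≈ ln(err_6/err_5) / ln(err_5/err_4)
  = ln(3.475e-6/6.764e-5) / ln(6.764e-5/5.652e-4)
  = ln(0.0513749) / ln(0.119674)
  = -2.968606 / -2.122984 ≈ 1.398318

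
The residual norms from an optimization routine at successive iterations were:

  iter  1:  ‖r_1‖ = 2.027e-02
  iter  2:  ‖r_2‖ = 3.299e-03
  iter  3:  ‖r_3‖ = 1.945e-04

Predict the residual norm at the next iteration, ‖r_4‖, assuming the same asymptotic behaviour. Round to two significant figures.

2.4e-6

First estimate the order: p ≈ ln(‖r_3‖/‖r_2‖) / ln(‖r_2‖/‖r_1‖) = ln(1.945e-04/3.299e-03)/ln(3.299e-03/2.027e-02) = ln(0.0589573)/ln(0.162753) ≈ 1.5593.
Then ‖r_4‖ ≈ ‖r_3‖·(‖r_3‖/‖r_2‖)^p = 1.945e-04·(0.0589573)^1.5593 = 1.945e-04·0.0121032 ≈ 2.354e-06.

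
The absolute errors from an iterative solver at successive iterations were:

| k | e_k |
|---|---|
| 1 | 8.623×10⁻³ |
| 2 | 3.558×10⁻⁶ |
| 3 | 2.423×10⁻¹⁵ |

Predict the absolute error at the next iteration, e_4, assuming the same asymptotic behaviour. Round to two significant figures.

3.6e-40

First estimate the order: p ≈ ln(e_3/e_2) / ln(e_2/e_1) = ln(2.423×10⁻¹⁵/3.558×10⁻⁶)/ln(3.558×10⁻⁶/8.623×10⁻³) = ln(6.81001e-10)/ln(0.000412617) ≈ 2.7085.
Then e_4 ≈ e_3·(e_3/e_2)^p = 2.423×10⁻¹⁵·(6.81001e-10)^2.7085 = 2.423×10⁻¹⁵·1.4845e-25 ≈ 3.597e-40.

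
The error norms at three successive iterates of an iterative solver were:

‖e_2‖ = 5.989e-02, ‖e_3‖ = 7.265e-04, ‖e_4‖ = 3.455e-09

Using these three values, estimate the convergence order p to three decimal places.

2.778

p ≈ ln(‖e_4‖/‖e_3‖) / ln(‖e_3‖/‖e_2‖)
  = ln(3.455e-09/7.265e-04) / ln(7.265e-04/5.989e-02)
  = ln(4.75568e-06) / ln(0.0121306)
  = -12.256171 / -4.412024 ≈ 2.777902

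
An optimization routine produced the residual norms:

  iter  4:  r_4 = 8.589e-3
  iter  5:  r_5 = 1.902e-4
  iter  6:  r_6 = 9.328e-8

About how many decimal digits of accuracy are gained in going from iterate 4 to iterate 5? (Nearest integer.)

Digits gained ≈ log₁₀(r_4/r_5) = log₁₀(8.589e-3/1.902e-4) = log₁₀(45.1577) ≈ 1.655.

2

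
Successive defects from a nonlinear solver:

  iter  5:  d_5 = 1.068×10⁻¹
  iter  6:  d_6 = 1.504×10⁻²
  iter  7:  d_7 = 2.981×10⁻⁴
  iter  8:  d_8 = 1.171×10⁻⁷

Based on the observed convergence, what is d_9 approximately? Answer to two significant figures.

1.8e-14

First estimate the order: p ≈ ln(d_8/d_7) / ln(d_7/d_6) = ln(1.171×10⁻⁷/2.981×10⁻⁴)/ln(2.981×10⁻⁴/1.504×10⁻²) = ln(0.000392821)/ln(0.0198205) ≈ 2.0000.
Then d_9 ≈ d_8·(d_8/d_7)^p = 1.171×10⁻⁷·(0.000392821)^2.0000 = 1.171×10⁻⁷·1.54308e-07 ≈ 1.807e-14.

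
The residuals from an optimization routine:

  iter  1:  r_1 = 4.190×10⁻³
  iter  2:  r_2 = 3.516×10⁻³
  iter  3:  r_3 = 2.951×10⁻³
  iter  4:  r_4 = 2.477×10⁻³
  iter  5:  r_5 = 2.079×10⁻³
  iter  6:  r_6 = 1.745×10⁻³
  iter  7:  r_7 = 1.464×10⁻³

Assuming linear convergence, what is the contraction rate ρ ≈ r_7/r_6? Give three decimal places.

0.839

ρ ≈ r_7/r_6 = 1.464×10⁻³/1.745×10⁻³ = 0.83897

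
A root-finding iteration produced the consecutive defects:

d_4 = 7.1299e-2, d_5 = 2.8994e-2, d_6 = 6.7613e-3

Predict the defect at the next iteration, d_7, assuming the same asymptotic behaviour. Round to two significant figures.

First estimate the order: p ≈ ln(d_6/d_5) / ln(d_5/d_4) = ln(6.7613e-3/2.8994e-2)/ln(2.8994e-2/7.1299e-2) = ln(0.233197)/ln(0.406654) ≈ 1.6180.
Then d_7 ≈ d_6·(d_6/d_5)^p = 6.7613e-3·(0.233197)^1.6180 = 6.7613e-3·0.0948366 ≈ 0.0006412.

6.4e-4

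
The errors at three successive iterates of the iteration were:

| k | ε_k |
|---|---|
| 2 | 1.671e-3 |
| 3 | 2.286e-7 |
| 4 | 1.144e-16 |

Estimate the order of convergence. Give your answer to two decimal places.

2.41

p ≈ ln(ε_4/ε_3) / ln(ε_3/ε_2)
  = ln(1.144e-16/2.286e-7) / ln(2.286e-7/1.671e-3)
  = ln(5.00437e-10) / ln(0.000136804)
  = -21.41554 / -8.89696 ≈ 2.40706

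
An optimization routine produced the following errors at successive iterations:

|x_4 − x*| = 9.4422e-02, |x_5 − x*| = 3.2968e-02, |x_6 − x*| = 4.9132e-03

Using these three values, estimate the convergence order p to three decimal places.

p ≈ ln(|x_6 − x*|/|x_5 − x*|) / ln(|x_5 − x*|/|x_4 − x*|)
  = ln(4.9132e-03/3.2968e-02) / ln(3.2968e-02/9.4422e-02)
  = ln(0.149029) / ln(0.349156)
  = -1.903614 / -1.052236 ≈ 1.809113

1.809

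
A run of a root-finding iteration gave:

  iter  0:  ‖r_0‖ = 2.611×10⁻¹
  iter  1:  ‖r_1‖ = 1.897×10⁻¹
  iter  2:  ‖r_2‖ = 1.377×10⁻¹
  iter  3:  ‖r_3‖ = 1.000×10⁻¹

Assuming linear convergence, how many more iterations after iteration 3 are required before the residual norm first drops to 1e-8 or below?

51

Rate ρ ≈ ‖r_3‖/‖r_2‖ = 1.000×10⁻¹/1.377×10⁻¹ = 0.7262.
After j more steps, ‖r_{3+j}‖ ≈ 1.000×10⁻¹·ρ^j; need ρ^j ≤ 1e-8/1.000×10⁻¹ = 1e-07.
j ≥ ln(1e-07)/ln(0.7262) = -16.1181/-0.31993 = 50.380.
So 51 more iterations are needed.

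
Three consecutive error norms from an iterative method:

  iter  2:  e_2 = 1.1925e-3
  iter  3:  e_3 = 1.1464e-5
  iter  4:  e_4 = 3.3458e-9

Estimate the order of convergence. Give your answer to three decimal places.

1.752

p ≈ ln(e_4/e_3) / ln(e_3/e_2)
  = ln(3.3458e-9/1.1464e-5) / ln(1.1464e-5/1.1925e-3)
  = ln(0.000291853) / ln(0.00961342)
  = -8.139260 / -4.644595 ≈ 1.752415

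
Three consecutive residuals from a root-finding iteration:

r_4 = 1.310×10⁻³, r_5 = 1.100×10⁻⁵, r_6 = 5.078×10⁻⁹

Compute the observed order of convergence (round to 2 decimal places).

p ≈ ln(r_6/r_5) / ln(r_5/r_4)
  = ln(5.078×10⁻⁹/1.100×10⁻⁵) / ln(1.100×10⁻⁵/1.310×10⁻³)
  = ln(0.000461636) / ln(0.00839695)
  = -7.68073 / -4.77989 ≈ 1.60688

1.61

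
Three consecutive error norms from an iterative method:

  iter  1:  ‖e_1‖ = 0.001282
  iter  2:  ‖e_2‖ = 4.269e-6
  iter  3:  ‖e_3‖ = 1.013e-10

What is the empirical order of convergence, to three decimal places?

p ≈ ln(‖e_3‖/‖e_2‖) / ln(‖e_2‖/‖e_1‖)
  = ln(1.013e-10/4.269e-6) / ln(4.269e-6/0.001282)
  = ln(2.37292e-05) / ln(0.00332995)
  = -10.648804 / -5.704798 ≈ 1.866640

1.867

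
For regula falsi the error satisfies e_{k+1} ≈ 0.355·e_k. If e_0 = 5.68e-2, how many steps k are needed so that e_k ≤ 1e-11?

After k steps, e_k ≈ 5.68e-2·0.355^k.
Need 0.355^k ≤ 1e-11/5.68e-2 = 1.76056e-10.
k ≥ ln(1.76056e-10)/ln(0.355) = -22.4602/-1.03564 = 21.687.
Smallest integer k = 22.

22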